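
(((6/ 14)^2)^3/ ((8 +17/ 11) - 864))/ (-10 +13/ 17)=45441/ 57869307769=0.00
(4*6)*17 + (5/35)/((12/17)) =34289/84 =408.20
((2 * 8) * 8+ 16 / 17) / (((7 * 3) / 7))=2192 / 51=42.98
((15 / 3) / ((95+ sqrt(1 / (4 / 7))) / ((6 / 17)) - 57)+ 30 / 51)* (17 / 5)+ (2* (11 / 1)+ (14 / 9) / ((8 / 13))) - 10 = 1291451053 / 77761116 - 1156* sqrt(7) / 2160031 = 16.61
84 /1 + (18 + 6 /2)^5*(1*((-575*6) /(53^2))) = -14089912494 /2809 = -5015988.78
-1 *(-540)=540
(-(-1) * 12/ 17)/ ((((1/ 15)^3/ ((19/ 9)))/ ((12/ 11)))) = 1026000/ 187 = 5486.63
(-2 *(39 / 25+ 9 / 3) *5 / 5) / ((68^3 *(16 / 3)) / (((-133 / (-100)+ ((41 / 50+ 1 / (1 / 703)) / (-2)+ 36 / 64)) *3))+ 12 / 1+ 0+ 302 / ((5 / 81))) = -143647182 / 52093602215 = -0.00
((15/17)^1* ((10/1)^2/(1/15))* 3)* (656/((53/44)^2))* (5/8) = 53578800000/47753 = 1121998.62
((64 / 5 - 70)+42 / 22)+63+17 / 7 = 3903 / 385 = 10.14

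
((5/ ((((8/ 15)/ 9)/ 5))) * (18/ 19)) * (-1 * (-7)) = 212625/ 76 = 2797.70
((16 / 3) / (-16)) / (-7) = 1 / 21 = 0.05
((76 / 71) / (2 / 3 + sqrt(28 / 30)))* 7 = -7980 / 781 + 798* sqrt(210) / 781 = 4.59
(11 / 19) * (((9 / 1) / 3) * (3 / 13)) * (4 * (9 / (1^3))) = 3564 / 247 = 14.43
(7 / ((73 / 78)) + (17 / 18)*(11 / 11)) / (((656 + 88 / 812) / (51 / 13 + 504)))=4945662407 / 758383860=6.52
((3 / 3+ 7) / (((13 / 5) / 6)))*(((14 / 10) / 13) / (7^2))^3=48 / 244910575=0.00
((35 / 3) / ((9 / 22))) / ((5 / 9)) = 154 / 3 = 51.33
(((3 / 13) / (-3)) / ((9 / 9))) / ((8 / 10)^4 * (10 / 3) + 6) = -0.01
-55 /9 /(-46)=55 /414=0.13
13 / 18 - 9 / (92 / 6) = 28 / 207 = 0.14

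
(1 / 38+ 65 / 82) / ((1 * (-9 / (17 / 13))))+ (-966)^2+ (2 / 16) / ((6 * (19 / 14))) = 933155.90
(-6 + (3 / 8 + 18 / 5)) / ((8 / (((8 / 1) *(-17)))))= 1377 / 40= 34.42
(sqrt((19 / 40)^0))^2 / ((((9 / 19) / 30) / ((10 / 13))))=1900 / 39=48.72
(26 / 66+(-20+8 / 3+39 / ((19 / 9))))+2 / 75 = 8156 / 5225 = 1.56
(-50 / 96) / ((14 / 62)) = -775 / 336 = -2.31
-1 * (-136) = 136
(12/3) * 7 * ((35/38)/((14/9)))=315/19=16.58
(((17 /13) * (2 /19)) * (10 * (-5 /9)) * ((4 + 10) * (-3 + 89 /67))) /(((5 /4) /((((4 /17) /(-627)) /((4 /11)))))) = -125440 /8489637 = -0.01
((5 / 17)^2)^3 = 15625 / 24137569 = 0.00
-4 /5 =-0.80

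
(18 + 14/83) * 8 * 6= 72384/83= 872.10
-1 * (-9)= 9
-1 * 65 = -65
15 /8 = 1.88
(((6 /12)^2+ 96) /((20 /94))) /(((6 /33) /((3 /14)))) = 17061 /32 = 533.16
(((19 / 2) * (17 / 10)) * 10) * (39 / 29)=12597 / 58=217.19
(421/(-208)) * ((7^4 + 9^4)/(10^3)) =-1886501/104000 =-18.14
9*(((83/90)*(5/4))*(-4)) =-83/2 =-41.50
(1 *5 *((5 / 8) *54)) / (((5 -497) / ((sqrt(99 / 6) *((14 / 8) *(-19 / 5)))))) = 5985 *sqrt(66) / 5248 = 9.26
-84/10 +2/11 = -452/55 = -8.22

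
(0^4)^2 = 0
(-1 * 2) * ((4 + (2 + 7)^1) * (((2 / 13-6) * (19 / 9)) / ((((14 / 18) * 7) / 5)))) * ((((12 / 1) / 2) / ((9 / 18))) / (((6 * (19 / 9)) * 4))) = 3420 / 49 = 69.80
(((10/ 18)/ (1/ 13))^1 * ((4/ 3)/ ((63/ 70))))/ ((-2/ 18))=-2600/ 27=-96.30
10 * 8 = 80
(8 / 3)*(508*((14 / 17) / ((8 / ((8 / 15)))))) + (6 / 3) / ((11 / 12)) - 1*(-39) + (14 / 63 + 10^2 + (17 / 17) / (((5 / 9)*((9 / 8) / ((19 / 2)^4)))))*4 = 147668789 / 2805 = 52644.84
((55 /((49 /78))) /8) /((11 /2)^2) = 195 /539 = 0.36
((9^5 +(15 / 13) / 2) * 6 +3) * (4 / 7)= 18423624 / 91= 202457.41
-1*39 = -39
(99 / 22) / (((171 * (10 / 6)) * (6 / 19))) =1 / 20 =0.05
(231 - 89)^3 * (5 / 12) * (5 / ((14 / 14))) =17895550 / 3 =5965183.33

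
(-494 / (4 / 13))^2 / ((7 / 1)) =368232.89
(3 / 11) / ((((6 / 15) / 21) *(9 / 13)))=455 / 22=20.68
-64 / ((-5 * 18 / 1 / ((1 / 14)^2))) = 8 / 2205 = 0.00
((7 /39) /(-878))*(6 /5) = -7 /28535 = -0.00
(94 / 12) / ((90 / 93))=8.09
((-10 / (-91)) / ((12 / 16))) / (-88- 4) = -10 / 6279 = -0.00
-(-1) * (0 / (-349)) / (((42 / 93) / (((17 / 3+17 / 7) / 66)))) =0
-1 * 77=-77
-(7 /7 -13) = 12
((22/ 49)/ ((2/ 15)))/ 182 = 165/ 8918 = 0.02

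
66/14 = 33/7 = 4.71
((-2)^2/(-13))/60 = -1/195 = -0.01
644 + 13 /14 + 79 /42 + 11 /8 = 108895 /168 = 648.18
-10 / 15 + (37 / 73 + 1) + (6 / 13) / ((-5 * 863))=10320166 / 12284805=0.84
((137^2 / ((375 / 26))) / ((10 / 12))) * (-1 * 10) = -1951976 / 125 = -15615.81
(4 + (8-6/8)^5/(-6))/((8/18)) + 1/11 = -676048717/90112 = -7502.32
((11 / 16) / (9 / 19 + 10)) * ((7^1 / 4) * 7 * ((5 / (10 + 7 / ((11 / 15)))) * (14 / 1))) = 2.88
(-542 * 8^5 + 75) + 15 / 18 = -17760180.17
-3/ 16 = -0.19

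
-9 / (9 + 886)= -9 / 895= -0.01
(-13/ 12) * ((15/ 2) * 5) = -325/ 8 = -40.62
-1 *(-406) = 406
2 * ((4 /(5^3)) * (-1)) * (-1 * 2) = 16 /125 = 0.13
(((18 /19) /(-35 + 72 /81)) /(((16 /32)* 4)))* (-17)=1377 /5833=0.24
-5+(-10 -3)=-18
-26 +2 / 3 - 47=-217 / 3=-72.33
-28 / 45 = -0.62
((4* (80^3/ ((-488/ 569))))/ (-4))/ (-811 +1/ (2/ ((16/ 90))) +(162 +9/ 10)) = -3277440000/ 3557581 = -921.26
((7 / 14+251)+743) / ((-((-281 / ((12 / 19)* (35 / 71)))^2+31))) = -175429800 / 143698775161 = -0.00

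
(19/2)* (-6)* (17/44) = -969/44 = -22.02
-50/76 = -25/38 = -0.66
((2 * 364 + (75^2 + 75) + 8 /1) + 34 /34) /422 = 6437 /422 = 15.25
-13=-13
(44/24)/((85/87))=319/170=1.88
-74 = -74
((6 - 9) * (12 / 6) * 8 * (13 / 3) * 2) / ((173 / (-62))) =25792 / 173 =149.09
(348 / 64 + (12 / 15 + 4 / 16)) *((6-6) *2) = 0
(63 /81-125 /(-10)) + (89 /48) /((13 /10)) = 13763 /936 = 14.70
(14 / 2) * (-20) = -140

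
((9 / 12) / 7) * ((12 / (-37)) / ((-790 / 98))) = 63 / 14615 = 0.00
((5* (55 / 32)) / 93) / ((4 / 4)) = 275 / 2976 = 0.09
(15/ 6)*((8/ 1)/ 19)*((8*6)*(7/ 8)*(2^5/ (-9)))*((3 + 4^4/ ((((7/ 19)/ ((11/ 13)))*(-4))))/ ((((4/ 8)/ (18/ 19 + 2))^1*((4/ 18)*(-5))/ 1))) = -563533824/ 4693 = -120079.66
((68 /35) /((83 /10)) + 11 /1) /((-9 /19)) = -124013 /5229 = -23.72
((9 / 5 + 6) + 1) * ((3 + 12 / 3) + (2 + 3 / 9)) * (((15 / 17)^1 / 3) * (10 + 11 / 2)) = 19096 / 51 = 374.43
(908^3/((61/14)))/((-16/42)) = -27511539216/61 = -451008839.61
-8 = -8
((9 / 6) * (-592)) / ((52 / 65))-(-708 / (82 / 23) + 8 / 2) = -37532 / 41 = -915.41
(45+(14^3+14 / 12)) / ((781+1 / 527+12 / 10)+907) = 44112535 / 26706282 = 1.65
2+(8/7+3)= 43/7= 6.14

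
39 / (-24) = -13 / 8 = -1.62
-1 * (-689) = 689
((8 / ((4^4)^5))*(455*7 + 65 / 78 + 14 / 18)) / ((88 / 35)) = 2007565 / 217703302299648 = 0.00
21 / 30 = 7 / 10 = 0.70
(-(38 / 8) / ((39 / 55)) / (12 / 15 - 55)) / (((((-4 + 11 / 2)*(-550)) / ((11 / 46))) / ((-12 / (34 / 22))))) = 0.00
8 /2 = 4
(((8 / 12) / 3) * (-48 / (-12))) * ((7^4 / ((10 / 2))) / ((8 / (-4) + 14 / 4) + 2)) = 5488 / 45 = 121.96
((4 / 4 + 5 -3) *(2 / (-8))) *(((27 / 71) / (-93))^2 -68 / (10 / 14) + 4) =6627139353 / 96888020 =68.40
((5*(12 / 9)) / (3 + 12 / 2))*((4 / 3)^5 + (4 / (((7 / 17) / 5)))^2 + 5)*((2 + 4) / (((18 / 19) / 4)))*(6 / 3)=85729553440 / 964467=88888.01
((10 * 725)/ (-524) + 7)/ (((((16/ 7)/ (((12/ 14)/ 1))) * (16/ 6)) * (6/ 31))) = -166563/ 33536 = -4.97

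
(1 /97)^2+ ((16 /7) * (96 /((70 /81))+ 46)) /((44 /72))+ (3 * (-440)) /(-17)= 286745041487 /431073335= 665.19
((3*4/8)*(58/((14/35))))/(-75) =-29/10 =-2.90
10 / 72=5 / 36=0.14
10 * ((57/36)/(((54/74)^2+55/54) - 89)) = -1170495/6464753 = -0.18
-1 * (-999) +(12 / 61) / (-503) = 30652305 / 30683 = 999.00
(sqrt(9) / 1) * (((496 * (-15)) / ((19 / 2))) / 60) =-744 / 19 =-39.16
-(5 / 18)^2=-25 / 324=-0.08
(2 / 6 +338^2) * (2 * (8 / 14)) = 2741864 / 21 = 130564.95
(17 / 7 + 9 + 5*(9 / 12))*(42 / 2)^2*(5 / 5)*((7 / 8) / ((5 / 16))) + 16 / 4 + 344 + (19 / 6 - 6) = 57263 / 3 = 19087.67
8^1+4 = 12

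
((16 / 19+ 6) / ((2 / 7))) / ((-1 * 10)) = -91 / 38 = -2.39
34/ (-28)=-17/ 14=-1.21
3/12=1/4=0.25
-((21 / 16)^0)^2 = -1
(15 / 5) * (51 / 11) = 13.91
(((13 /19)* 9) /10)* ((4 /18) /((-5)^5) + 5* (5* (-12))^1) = -54843763 /296875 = -184.74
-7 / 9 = -0.78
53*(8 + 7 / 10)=4611 / 10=461.10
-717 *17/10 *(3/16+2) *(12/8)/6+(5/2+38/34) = -1442619/2176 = -662.97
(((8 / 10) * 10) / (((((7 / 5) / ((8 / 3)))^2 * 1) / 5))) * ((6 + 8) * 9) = 128000 / 7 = 18285.71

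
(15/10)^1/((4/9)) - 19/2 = -49/8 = -6.12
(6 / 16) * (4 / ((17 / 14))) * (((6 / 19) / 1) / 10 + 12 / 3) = 4.98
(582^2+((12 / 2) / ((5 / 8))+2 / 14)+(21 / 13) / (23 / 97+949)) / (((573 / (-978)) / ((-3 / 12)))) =771050199166683 / 5334576520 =144538.22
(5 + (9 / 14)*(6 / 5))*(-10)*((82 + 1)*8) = -268256 / 7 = -38322.29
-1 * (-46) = 46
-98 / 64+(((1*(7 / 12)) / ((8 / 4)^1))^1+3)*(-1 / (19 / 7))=-5005 / 1824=-2.74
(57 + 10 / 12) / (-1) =-347 / 6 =-57.83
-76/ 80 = -0.95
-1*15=-15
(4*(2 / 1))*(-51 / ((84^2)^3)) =-17 / 14637417984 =-0.00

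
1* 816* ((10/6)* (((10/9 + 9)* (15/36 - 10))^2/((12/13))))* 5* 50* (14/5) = 21177700009375/2187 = 9683447649.46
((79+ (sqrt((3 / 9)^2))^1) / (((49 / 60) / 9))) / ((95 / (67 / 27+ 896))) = 3299224 / 399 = 8268.73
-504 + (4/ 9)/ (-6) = -13610/ 27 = -504.07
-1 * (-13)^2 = -169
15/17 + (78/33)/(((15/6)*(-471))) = 387691/440385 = 0.88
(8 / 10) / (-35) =-4 / 175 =-0.02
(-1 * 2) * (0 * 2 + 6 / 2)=-6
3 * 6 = 18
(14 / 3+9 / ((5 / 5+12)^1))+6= 443 / 39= 11.36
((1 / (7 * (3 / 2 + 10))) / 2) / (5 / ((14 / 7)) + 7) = 2 / 3059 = 0.00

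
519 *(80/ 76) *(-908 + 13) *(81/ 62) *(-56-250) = 195470643.97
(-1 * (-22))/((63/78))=572/21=27.24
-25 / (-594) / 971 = 25 / 576774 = 0.00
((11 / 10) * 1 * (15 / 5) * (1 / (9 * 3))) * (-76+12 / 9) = -1232 / 135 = -9.13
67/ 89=0.75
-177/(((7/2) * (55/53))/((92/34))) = -863052/6545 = -131.86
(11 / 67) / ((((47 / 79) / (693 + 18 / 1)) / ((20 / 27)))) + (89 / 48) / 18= 395710021 / 2720736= 145.44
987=987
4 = 4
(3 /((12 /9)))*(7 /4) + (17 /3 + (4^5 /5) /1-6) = 50017 /240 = 208.40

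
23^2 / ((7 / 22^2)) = 256036 / 7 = 36576.57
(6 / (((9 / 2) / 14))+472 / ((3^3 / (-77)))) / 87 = -35840 / 2349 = -15.26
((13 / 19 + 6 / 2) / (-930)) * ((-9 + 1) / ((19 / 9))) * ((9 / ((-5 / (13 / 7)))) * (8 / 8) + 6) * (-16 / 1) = -1152 / 1805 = -0.64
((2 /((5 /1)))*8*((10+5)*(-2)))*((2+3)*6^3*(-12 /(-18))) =-69120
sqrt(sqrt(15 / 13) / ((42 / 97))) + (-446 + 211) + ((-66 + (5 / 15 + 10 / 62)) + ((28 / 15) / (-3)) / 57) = -298.94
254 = 254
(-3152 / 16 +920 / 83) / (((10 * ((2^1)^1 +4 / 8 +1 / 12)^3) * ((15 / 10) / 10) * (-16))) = 0.45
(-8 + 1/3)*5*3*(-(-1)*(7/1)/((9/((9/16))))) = -805/16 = -50.31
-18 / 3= -6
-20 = -20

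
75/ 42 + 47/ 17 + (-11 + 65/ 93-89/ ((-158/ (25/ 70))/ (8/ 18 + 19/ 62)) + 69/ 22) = -568546291/ 230813352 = -2.46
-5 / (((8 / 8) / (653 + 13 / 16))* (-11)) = 4755 / 16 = 297.19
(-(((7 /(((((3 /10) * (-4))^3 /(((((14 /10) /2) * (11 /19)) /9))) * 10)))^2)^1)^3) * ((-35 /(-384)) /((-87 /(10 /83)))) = 67048746939701299609375 /14419748671349826652346439242342203392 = 0.00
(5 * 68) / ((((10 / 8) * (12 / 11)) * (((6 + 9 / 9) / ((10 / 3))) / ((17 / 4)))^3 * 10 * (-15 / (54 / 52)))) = -4593655 / 321048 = -14.31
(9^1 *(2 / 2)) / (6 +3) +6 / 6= 2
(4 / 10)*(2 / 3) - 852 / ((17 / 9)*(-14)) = 57986 / 1785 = 32.49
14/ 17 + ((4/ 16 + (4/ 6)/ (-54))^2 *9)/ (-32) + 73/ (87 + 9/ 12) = 135243163/ 82487808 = 1.64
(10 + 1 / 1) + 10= 21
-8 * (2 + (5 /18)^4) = -210577 /13122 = -16.05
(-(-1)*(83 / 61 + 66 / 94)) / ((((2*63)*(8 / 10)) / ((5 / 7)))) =73925 / 5057388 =0.01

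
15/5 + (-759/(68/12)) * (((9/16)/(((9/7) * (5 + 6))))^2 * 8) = 7809/5984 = 1.30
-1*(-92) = 92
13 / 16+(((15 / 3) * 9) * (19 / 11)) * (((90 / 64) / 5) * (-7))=-53579 / 352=-152.21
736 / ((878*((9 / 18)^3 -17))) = -2944 / 59265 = -0.05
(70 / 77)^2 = 100 / 121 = 0.83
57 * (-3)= -171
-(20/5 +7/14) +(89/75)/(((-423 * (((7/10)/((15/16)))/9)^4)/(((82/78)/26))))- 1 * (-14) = 7.11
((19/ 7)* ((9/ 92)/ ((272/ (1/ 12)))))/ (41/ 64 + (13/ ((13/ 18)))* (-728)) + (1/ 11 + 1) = 110173883613/ 100992727220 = 1.09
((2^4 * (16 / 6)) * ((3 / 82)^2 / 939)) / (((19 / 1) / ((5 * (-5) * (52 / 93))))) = -41600 / 929712351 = -0.00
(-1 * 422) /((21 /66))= -9284 /7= -1326.29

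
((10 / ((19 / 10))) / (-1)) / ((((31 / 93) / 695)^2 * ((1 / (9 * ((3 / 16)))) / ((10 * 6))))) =-44015653125 / 19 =-2316613322.37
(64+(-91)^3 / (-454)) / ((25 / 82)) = 32087707 / 5675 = 5654.22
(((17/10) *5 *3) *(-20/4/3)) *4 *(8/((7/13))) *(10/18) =-88400/63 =-1403.17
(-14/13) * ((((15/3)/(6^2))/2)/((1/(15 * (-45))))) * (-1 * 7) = -18375/52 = -353.37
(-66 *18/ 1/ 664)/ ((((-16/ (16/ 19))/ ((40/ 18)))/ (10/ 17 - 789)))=-4422990/ 26809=-164.98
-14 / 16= -7 / 8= -0.88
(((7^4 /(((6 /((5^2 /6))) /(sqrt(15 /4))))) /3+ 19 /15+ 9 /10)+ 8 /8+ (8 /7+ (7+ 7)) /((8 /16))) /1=1405 /42+ 60025 * sqrt(15) /216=1109.73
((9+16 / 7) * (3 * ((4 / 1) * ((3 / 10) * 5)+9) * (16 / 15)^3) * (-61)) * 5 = -19738624 / 105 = -187986.90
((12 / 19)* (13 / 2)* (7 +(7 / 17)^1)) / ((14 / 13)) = 9126 / 323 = 28.25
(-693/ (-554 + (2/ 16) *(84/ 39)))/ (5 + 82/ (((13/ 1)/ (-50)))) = -26026/ 6454655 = -0.00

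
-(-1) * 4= 4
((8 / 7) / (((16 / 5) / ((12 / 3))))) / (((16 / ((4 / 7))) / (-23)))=-115 / 98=-1.17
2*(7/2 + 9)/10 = 5/2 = 2.50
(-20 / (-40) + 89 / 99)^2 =1.96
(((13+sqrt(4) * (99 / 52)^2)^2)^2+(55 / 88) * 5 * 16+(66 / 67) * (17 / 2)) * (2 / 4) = 37650347268251022723 / 447725226450944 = 84092.53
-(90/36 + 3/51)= -87/34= -2.56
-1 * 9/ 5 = -1.80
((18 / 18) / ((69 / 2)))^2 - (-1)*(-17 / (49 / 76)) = -6151016 / 233289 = -26.37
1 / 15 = 0.07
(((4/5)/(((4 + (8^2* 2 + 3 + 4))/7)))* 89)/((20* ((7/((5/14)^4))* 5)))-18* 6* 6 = -3460205507/5339824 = -648.00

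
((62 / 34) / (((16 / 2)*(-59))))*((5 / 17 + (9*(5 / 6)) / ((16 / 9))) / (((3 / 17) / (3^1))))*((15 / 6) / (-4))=380525 / 2054144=0.19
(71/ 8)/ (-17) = -71/ 136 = -0.52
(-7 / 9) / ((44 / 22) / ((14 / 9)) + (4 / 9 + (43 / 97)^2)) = -461041 / 1142068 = -0.40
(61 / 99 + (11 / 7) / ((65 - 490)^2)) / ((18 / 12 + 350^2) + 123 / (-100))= 308511856 / 61334966436975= 0.00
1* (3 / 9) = 1 / 3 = 0.33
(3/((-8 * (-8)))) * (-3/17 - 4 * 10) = -2049/1088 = -1.88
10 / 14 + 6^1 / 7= 11 / 7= 1.57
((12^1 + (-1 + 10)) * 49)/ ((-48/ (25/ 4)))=-8575/ 64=-133.98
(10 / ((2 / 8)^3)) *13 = 8320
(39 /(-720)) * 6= -13 /40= -0.32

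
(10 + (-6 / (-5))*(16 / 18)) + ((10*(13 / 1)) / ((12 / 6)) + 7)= 1246 / 15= 83.07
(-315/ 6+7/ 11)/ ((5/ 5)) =-1141/ 22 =-51.86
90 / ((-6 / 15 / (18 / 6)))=-675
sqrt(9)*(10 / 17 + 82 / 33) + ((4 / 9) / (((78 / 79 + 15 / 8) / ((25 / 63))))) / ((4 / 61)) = 1948542572 / 191806461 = 10.16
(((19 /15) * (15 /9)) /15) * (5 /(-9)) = -19 /243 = -0.08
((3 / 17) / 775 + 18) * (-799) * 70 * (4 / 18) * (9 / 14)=-22292382 / 155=-143821.82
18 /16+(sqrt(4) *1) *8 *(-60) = -7671 /8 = -958.88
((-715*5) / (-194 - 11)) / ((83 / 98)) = 70070 / 3403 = 20.59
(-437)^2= 190969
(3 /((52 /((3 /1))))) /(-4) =-9 /208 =-0.04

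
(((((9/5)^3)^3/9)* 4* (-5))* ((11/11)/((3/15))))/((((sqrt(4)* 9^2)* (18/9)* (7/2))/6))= -11.66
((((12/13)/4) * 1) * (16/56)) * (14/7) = 12/91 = 0.13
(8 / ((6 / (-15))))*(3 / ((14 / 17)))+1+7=-454 / 7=-64.86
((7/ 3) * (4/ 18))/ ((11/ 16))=0.75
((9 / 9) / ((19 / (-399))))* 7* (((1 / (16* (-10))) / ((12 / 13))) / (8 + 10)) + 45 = 519037 / 11520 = 45.06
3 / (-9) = -1 / 3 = -0.33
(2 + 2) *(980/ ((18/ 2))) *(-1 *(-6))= 7840/ 3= 2613.33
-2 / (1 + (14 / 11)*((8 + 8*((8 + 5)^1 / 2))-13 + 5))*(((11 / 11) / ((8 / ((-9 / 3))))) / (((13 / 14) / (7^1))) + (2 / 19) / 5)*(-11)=-1677181 / 1825330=-0.92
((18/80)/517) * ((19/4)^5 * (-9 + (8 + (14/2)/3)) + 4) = 7437513/5294080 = 1.40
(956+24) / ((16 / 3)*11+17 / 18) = 17640 / 1073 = 16.44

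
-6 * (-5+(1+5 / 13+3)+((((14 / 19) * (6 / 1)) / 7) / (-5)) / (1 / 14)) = 17664 / 1235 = 14.30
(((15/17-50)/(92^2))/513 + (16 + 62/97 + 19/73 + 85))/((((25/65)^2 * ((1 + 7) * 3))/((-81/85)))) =-1800217686897097/65819061948800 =-27.35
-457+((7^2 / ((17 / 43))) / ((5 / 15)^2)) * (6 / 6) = 11194 / 17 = 658.47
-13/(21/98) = -182/3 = -60.67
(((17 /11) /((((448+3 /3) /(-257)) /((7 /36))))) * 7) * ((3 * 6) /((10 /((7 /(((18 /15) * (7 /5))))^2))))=-26760125 /711216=-37.63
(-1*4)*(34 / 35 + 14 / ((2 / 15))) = -14836 / 35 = -423.89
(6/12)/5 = 1/10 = 0.10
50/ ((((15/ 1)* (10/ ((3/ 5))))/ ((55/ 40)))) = 11/ 40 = 0.28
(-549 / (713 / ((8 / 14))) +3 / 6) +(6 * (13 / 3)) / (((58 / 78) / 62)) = 627565747 / 289478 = 2167.92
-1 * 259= -259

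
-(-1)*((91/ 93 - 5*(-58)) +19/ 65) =1760732/ 6045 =291.27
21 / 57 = 7 / 19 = 0.37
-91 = -91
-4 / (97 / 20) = -80 / 97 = -0.82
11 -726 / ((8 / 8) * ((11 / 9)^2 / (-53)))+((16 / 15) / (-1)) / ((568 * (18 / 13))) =246995852 / 9585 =25769.00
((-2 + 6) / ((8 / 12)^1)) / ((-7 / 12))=-72 / 7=-10.29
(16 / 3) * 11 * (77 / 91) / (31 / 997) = 1930192 / 1209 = 1596.52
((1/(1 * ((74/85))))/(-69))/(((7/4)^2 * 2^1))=-340/125097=-0.00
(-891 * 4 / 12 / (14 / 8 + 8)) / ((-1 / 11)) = 4356 / 13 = 335.08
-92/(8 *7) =-23/14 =-1.64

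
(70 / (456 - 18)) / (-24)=-35 / 5256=-0.01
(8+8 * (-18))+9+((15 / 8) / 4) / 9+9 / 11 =-133193 / 1056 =-126.13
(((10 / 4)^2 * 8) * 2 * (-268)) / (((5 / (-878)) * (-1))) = -4706080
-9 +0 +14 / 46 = -200 / 23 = -8.70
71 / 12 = 5.92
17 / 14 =1.21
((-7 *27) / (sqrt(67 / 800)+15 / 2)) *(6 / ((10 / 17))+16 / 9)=-39600 / 131+132 *sqrt(134) / 131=-290.63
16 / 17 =0.94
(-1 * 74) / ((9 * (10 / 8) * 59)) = -296 / 2655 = -0.11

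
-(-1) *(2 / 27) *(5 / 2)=5 / 27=0.19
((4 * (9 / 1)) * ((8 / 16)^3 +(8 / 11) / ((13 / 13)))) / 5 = 135 / 22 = 6.14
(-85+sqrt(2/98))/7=-594/49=-12.12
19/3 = 6.33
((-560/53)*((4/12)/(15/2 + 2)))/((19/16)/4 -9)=71680/1682697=0.04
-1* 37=-37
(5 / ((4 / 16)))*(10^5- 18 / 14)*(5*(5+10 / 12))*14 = 2449968500 / 3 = 816656166.67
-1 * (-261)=261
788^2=620944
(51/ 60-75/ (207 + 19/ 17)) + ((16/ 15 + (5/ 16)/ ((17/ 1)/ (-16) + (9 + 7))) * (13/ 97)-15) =-35346195761/ 2460643620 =-14.36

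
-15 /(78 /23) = -4.42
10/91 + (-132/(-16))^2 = 99259/1456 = 68.17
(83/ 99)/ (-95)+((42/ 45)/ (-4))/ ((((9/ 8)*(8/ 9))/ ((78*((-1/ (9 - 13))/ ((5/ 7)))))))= -1199857/ 188100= -6.38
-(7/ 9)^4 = -2401/ 6561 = -0.37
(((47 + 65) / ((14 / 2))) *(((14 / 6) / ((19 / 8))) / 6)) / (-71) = -448 / 12141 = -0.04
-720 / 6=-120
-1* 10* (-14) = 140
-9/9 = -1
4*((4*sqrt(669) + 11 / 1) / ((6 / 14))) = 308 / 3 + 112*sqrt(669) / 3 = 1068.29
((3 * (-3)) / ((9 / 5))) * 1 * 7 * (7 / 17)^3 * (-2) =24010 / 4913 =4.89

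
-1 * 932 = -932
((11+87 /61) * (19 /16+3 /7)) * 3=60.25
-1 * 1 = -1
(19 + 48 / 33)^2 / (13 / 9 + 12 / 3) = 455625 / 5929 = 76.85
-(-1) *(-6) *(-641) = 3846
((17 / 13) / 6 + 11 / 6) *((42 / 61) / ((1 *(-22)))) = -0.06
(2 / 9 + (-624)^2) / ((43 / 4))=14017544 / 387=36221.04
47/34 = 1.38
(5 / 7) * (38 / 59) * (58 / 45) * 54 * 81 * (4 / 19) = 225504 / 413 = 546.01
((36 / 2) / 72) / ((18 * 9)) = 1 / 648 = 0.00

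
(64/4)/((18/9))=8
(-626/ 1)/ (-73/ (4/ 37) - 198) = 2504/ 3493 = 0.72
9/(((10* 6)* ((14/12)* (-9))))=-1/70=-0.01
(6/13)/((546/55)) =55/1183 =0.05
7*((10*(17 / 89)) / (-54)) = -595 / 2403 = -0.25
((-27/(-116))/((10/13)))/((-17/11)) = -3861/19720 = -0.20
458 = 458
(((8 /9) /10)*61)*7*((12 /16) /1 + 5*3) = 2989 /5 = 597.80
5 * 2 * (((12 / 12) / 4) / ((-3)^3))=-0.09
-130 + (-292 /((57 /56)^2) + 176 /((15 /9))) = -4974938 /16245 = -306.24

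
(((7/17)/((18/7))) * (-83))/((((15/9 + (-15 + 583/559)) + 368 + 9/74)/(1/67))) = -84117761/150887691231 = -0.00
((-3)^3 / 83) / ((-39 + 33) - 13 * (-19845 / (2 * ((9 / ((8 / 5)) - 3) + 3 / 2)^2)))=-1089 / 25357994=-0.00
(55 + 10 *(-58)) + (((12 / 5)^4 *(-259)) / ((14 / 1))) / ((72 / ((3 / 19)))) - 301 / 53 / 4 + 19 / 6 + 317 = -1567892699 / 7552500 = -207.60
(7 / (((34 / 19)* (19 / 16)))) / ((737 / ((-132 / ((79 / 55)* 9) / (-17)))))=12320 / 4589031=0.00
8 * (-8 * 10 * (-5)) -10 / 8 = 12795 / 4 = 3198.75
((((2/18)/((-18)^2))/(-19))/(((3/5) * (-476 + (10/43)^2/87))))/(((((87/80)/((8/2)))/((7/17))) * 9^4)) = 323575/22180120935954948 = 0.00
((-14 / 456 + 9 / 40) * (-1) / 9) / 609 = -0.00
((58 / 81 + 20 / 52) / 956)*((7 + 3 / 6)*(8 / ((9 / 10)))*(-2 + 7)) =289750 / 755001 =0.38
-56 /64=-7 /8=-0.88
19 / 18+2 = 55 / 18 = 3.06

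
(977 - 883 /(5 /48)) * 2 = -14999.60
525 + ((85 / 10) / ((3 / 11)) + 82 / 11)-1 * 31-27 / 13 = 455207 / 858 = 530.54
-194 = -194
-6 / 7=-0.86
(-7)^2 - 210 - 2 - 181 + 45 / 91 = -31259 / 91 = -343.51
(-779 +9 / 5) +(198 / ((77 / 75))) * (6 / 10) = -661.49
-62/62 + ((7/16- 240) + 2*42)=-2505/16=-156.56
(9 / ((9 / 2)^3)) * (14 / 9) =112 / 729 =0.15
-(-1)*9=9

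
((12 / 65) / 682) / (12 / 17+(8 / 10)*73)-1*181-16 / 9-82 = -26536363109 / 100221264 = -264.78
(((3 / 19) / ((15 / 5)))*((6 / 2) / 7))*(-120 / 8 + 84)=207 / 133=1.56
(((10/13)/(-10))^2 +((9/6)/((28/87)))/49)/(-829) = -46853/384437144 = -0.00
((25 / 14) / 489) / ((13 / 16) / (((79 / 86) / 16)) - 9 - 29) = -1975 / 12897864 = -0.00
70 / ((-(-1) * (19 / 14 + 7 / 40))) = 19600 / 429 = 45.69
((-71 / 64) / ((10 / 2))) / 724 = -71 / 231680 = -0.00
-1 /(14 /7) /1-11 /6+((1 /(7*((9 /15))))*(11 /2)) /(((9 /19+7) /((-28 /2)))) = -2039 /426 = -4.79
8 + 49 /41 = 377 /41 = 9.20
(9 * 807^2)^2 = 34354146060081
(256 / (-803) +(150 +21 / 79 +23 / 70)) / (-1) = -150.28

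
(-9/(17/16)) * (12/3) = -576/17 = -33.88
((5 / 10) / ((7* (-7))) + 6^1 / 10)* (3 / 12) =289 / 1960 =0.15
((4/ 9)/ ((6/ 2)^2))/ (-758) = -2/ 30699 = -0.00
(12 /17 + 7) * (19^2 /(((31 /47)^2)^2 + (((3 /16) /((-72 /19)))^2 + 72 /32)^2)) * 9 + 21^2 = 49344466396137595410969 /9492499324290304865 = 5198.26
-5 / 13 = -0.38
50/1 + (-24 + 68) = 94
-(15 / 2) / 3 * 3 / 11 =-15 / 22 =-0.68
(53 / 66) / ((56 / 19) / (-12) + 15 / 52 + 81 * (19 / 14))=183274 / 25098557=0.01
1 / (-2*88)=-1 / 176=-0.01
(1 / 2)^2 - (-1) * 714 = 2857 / 4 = 714.25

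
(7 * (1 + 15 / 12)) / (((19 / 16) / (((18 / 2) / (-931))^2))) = 2916 / 2352637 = 0.00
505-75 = 430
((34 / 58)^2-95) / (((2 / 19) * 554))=-756257 / 465914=-1.62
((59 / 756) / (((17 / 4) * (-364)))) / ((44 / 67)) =-3953 / 51459408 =-0.00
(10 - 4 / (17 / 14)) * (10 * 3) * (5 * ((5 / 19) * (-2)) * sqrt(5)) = -9000 * sqrt(5) / 17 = -1183.80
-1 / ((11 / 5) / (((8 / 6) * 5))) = -100 / 33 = -3.03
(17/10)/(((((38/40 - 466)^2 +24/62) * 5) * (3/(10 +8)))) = 25296/2681771431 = 0.00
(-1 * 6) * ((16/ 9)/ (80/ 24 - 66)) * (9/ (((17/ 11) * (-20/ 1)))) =-0.05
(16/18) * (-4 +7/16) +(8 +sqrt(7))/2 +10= sqrt(7)/2 +65/6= 12.16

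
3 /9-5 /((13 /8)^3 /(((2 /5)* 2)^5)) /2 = 586693 /4119375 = 0.14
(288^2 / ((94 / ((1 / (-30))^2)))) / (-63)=-0.02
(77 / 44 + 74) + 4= 319 / 4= 79.75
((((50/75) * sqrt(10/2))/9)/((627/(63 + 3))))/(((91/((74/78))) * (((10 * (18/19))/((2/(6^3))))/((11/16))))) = 407 * sqrt(5)/7451196480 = 0.00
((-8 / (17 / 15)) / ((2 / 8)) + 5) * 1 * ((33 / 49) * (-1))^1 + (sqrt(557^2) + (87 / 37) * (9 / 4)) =71250607 / 123284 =577.94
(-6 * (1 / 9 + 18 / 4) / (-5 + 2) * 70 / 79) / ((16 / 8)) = 2905 / 711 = 4.09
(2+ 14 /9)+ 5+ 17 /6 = 205 /18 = 11.39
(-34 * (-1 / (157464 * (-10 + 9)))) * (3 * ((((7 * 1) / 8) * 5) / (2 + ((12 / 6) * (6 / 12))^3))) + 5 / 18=174365 / 629856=0.28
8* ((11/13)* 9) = 792/13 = 60.92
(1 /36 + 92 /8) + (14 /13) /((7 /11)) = 6187 /468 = 13.22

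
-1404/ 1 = -1404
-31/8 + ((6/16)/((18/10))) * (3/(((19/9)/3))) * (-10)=-1939/152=-12.76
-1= -1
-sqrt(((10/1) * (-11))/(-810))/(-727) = sqrt(11)/6543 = 0.00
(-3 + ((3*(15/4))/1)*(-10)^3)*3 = -33759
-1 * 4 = -4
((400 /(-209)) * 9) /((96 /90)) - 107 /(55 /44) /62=-567851 /32395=-17.53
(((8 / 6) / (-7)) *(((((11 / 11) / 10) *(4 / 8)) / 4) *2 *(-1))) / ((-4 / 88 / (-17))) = 187 / 105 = 1.78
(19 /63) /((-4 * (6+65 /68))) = -323 /29799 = -0.01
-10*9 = -90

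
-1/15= -0.07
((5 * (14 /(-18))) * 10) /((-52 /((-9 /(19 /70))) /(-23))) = 140875 /247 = 570.34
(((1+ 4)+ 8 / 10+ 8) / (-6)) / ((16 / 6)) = -69 / 80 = -0.86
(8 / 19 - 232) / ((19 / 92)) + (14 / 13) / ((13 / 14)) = -68340444 / 61009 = -1120.17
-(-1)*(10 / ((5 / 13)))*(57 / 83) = 1482 / 83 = 17.86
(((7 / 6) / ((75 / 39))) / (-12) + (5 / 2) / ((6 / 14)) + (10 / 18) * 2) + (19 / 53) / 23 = 15160771 / 2194200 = 6.91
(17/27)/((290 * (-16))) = -0.00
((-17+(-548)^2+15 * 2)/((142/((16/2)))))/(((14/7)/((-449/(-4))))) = 134842333/142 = 949593.89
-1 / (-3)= 1 / 3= 0.33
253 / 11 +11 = 34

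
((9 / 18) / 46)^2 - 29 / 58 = -0.50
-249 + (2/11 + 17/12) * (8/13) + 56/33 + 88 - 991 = -493058/429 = -1149.32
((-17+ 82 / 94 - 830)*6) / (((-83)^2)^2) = -238608 / 2230541087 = -0.00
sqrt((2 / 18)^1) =1 / 3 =0.33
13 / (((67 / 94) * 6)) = 611 / 201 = 3.04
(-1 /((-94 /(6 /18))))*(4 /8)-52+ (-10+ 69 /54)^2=183337 /7614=24.08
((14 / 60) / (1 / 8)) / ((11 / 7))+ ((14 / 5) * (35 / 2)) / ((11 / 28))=20776 / 165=125.92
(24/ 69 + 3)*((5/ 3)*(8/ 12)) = 3.72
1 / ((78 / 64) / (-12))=-128 / 13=-9.85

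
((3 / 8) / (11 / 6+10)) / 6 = 3 / 568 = 0.01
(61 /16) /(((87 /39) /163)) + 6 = 132043 /464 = 284.58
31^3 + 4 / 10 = 148957 / 5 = 29791.40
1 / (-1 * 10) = -1 / 10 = -0.10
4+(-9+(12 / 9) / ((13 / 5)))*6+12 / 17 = -10214 / 221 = -46.22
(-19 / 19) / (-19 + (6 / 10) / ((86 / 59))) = 430 / 7993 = 0.05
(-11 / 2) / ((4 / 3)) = -33 / 8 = -4.12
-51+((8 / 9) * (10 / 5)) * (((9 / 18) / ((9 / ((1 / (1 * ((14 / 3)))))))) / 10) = -48193 / 945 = -51.00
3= 3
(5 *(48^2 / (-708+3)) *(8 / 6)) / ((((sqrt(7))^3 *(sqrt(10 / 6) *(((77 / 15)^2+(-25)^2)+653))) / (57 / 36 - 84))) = 3797760 *sqrt(105) / 675882137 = 0.06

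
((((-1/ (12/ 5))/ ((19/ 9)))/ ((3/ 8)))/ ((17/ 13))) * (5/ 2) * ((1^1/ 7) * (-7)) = 325/ 323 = 1.01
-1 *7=-7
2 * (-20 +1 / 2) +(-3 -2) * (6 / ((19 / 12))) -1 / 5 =-5524 / 95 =-58.15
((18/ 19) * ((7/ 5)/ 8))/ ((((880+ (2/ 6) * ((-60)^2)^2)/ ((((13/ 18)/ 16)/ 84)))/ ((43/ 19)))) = 559/ 11979553382400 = 0.00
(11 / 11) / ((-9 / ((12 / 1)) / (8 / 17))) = -32 / 51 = -0.63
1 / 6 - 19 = -113 / 6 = -18.83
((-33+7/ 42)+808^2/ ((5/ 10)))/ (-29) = -7834171/ 174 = -45023.97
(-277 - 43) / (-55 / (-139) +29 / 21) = -180.12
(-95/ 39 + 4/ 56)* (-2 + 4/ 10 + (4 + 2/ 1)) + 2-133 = -193016/ 1365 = -141.40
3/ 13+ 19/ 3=256/ 39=6.56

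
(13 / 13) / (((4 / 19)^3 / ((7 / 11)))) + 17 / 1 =59981 / 704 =85.20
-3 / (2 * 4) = -3 / 8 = -0.38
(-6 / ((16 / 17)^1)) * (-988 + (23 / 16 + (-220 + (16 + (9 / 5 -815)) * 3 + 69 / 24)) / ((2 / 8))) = 11645493 / 160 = 72784.33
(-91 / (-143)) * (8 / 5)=56 / 55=1.02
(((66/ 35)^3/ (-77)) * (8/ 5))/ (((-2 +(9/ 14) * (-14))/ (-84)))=-1.06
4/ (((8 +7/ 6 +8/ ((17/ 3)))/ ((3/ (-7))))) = -1224/ 7553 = -0.16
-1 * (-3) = 3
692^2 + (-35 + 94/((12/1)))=2873021/6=478836.83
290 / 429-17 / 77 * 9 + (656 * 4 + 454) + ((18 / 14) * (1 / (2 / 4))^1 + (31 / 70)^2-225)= 6000353069 / 2102100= 2854.46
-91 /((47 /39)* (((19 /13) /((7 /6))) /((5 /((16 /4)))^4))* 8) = -67283125 /3657728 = -18.39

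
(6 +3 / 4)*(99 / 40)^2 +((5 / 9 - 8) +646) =39162443 / 57600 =679.90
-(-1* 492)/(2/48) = 11808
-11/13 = -0.85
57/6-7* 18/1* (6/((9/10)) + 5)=-2921/2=-1460.50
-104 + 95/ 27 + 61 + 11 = -769/ 27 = -28.48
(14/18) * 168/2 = 196/3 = 65.33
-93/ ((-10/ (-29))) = -2697/ 10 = -269.70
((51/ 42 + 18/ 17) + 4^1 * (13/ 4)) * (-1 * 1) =-3635/ 238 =-15.27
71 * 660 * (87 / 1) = 4076820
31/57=0.54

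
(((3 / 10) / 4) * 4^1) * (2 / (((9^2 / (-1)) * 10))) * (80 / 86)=-4 / 5805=-0.00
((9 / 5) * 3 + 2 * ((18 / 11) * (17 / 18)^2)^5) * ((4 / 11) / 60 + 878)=2055465461282087123 / 125530686586800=16374.21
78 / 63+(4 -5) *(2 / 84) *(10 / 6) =151 / 126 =1.20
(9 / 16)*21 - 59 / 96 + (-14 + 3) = 19 / 96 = 0.20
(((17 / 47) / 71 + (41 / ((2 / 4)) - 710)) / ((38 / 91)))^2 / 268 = 36366996882366241 / 4309376118448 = 8439.04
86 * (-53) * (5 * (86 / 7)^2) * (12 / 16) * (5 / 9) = -210693550 / 147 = -1433289.46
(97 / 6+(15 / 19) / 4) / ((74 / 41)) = 152971 / 16872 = 9.07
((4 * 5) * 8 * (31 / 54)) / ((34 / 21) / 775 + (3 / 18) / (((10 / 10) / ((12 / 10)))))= 13454000 / 29601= 454.51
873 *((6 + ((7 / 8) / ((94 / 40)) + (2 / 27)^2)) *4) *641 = 54348542638 / 3807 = 14275950.26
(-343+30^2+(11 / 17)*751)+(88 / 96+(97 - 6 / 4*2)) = 232123 / 204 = 1137.86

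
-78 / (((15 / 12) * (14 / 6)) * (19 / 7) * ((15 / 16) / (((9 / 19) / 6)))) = -7488 / 9025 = -0.83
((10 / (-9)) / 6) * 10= -50 / 27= -1.85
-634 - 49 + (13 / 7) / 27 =-129074 / 189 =-682.93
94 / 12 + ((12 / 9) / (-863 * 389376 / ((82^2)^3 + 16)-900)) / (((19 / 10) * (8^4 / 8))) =488660828822808743 / 62382245594667264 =7.83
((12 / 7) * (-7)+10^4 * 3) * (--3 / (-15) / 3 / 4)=-2499 / 5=-499.80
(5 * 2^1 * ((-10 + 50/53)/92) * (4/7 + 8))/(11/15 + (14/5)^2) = -5400000/5486719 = -0.98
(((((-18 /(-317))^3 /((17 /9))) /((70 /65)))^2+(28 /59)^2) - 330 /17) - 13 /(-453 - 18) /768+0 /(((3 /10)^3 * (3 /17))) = -347161489545611789826159908723 /18094044185954565937719674112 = -19.19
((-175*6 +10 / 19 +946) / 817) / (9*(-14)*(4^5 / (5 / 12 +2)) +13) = 57014 / 24028222453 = 0.00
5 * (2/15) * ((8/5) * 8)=128/15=8.53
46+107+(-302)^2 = 91357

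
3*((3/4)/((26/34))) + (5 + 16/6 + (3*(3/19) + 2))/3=56219/8892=6.32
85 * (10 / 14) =425 / 7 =60.71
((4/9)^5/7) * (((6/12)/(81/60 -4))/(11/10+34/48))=-409600/1584619281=-0.00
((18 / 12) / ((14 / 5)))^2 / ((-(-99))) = 25 / 8624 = 0.00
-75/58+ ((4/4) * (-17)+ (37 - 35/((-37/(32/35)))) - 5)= 14.57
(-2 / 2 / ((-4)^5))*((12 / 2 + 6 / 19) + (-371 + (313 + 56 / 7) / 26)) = -0.34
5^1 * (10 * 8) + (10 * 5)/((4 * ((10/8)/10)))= 500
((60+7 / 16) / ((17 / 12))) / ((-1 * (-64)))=2901 / 4352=0.67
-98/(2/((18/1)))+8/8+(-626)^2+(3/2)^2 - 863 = 1560537/4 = 390134.25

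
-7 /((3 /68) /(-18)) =2856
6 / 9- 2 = -4 / 3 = -1.33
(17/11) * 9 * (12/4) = 459/11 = 41.73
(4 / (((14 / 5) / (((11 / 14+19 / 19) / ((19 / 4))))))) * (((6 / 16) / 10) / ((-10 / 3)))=-45 / 7448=-0.01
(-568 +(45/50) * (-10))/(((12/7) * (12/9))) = -4039/16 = -252.44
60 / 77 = 0.78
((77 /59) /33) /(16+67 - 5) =7 /13806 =0.00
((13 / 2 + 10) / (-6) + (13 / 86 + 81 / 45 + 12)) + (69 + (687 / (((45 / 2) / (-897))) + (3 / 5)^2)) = -117423707 / 4300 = -27307.84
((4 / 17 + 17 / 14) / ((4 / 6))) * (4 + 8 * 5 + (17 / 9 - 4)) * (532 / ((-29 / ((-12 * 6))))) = 2045160 / 17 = 120303.53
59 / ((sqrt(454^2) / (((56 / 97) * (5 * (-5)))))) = -41300 / 22019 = -1.88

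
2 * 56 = 112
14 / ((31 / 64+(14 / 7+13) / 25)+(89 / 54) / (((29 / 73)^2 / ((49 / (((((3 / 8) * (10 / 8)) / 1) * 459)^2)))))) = 12.78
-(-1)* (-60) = -60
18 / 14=9 / 7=1.29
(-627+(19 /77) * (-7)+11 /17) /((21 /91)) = -2721.68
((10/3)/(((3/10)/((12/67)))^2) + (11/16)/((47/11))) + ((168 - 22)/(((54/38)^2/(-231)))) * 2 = -33400.81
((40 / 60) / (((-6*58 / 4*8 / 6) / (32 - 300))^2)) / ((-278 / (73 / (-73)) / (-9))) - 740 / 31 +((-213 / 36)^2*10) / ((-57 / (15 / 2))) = -694518699157 / 9914905584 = -70.05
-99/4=-24.75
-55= -55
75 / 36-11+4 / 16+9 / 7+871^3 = 13876302376 / 21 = 660776303.62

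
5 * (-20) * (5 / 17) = -500 / 17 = -29.41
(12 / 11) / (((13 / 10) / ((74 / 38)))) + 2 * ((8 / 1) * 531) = 23088072 / 2717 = 8497.63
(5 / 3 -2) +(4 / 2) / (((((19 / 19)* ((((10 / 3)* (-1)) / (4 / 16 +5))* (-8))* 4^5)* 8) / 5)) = -261955 / 786432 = -0.33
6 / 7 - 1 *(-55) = 391 / 7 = 55.86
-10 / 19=-0.53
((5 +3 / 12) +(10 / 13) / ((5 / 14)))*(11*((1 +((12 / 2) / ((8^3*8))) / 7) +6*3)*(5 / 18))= 823970675 / 1916928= 429.84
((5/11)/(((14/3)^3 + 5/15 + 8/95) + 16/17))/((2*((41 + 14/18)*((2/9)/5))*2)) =0.00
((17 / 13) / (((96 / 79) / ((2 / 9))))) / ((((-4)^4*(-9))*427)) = -1343 / 5525065728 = -0.00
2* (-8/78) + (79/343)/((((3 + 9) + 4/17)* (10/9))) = -30983/164640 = -0.19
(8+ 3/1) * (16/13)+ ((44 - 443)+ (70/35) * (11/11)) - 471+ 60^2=35692/13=2745.54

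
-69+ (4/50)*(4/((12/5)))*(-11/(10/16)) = -5351/75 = -71.35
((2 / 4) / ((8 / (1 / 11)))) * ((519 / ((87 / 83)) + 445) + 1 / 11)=299933 / 56144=5.34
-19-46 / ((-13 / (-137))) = -6549 / 13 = -503.77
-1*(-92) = 92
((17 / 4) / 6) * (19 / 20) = 323 / 480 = 0.67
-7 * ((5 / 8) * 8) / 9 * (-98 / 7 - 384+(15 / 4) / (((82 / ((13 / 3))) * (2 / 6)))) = 1545.47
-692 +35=-657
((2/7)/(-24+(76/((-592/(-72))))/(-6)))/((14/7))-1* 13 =-86032/6615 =-13.01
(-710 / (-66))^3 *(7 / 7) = 1244.93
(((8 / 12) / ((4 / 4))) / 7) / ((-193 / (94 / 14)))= -94 / 28371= -0.00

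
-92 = -92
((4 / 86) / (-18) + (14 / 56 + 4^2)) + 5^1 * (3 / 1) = 31.25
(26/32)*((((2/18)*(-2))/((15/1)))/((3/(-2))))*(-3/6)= -13/3240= -0.00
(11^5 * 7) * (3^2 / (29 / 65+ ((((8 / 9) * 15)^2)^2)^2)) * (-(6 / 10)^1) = -2596202836227 / 425984000190269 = -0.01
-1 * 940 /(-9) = 940 /9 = 104.44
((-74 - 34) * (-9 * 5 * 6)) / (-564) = -2430 / 47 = -51.70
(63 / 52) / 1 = 63 / 52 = 1.21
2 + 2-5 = -1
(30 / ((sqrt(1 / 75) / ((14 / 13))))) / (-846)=-350 *sqrt(3) / 1833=-0.33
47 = 47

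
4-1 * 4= 0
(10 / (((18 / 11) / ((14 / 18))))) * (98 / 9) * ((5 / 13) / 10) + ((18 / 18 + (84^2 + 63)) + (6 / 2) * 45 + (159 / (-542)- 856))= 32877399053 / 5136534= 6400.70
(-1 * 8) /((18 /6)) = -8 /3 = -2.67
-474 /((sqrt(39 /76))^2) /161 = -5.74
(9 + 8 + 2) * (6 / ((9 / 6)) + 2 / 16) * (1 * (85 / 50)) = 10659 / 80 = 133.24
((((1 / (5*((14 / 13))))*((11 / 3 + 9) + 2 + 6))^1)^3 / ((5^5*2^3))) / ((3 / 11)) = 719959097 / 86821875000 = 0.01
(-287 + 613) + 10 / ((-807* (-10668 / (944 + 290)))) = 701642779 / 2152269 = 326.00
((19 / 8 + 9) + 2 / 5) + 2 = 551 / 40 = 13.78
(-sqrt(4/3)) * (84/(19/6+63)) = -336 * sqrt(3)/397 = -1.47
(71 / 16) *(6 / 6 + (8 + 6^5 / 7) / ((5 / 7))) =556427 / 80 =6955.34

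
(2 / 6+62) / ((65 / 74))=13838 / 195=70.96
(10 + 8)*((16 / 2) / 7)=144 / 7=20.57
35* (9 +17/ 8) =3115/ 8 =389.38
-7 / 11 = -0.64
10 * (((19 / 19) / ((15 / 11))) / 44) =1 / 6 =0.17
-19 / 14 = -1.36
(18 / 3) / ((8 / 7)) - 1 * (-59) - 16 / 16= 253 / 4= 63.25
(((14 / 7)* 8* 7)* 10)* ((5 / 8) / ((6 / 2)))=700 / 3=233.33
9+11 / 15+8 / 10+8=278 / 15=18.53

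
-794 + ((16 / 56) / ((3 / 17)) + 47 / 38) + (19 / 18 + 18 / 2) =-934963 / 1197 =-781.09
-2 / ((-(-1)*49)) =-2 / 49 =-0.04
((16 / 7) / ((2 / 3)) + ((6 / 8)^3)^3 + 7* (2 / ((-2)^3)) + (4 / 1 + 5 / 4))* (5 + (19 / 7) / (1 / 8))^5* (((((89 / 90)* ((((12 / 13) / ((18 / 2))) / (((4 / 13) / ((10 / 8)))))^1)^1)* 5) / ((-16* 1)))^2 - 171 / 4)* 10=-7499908003502026793831886725 / 184181342399889408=-40720237488.65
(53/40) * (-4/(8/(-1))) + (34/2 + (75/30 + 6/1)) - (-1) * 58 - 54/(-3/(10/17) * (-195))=84.11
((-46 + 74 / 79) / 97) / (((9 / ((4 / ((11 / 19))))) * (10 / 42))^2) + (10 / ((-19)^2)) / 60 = -145478541191 / 30125475270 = -4.83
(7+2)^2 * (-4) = -324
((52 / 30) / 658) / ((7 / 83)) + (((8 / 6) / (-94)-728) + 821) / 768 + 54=1436691107 / 26530560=54.15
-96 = -96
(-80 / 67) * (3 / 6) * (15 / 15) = -40 / 67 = -0.60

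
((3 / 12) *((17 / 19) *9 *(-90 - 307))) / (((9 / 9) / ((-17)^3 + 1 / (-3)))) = 74610195 / 19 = 3926852.37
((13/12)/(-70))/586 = -13/492240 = -0.00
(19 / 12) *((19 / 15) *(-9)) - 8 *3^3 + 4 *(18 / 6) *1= -4441 / 20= -222.05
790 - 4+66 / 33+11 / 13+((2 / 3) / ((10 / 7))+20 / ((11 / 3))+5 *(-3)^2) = 1801301 / 2145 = 839.77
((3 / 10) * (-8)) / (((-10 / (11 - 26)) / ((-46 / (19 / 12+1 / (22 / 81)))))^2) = -995467968 / 2415125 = -412.18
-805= -805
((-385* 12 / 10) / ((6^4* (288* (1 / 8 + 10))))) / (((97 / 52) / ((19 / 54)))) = -19019 / 824796432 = -0.00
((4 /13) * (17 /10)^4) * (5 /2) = 83521 /13000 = 6.42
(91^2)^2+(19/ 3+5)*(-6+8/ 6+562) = 617231497/ 9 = 68581277.44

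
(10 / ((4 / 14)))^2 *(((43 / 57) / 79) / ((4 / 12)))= 52675 / 1501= 35.09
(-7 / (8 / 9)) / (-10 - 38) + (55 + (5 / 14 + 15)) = 63187 / 896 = 70.52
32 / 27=1.19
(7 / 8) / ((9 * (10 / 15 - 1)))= -0.29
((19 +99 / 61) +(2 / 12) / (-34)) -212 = -2381557 / 12444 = -191.38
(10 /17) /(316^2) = 5 /848776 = 0.00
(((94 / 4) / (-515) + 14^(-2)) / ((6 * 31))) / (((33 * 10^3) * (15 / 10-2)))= 4091 / 309784860000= 0.00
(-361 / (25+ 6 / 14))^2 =6385729 / 31684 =201.54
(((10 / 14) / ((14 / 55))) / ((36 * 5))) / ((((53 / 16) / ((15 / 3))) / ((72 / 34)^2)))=79200 / 750533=0.11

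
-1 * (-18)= 18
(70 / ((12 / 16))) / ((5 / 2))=112 / 3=37.33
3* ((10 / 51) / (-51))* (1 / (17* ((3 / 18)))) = -20 / 4913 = -0.00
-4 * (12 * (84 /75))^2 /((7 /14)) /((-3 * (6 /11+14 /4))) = 6623232 /55625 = 119.07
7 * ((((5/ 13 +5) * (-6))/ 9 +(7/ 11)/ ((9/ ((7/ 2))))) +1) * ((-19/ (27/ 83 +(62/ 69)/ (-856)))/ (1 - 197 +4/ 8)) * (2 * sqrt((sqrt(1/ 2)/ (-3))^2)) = -28485168068 * sqrt(2)/ 17389232289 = -2.32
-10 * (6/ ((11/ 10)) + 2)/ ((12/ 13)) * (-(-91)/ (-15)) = 48503/ 99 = 489.93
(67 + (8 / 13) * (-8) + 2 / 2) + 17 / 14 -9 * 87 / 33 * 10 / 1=-346309 / 2002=-172.98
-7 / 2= -3.50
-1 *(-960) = 960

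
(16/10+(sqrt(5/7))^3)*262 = 1310*sqrt(35)/49+2096/5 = 577.36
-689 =-689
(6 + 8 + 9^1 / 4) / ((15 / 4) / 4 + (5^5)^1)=52 / 10003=0.01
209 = 209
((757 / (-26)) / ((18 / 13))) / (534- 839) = 0.07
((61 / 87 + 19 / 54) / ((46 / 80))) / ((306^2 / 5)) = 2425 / 24798393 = 0.00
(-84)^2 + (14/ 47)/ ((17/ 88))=5638976/ 799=7057.54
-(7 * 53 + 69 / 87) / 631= -10782 / 18299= -0.59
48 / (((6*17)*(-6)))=-4 / 51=-0.08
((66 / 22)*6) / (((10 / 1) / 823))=7407 / 5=1481.40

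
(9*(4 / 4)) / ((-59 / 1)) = -9 / 59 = -0.15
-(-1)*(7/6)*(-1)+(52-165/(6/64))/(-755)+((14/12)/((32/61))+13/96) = 500831/144960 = 3.45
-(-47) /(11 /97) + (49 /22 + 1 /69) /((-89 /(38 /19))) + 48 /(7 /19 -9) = 102938948 /251781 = 408.84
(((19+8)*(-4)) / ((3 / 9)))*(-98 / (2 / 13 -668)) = -68796 / 1447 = -47.54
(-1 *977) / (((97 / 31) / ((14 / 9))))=-424018 / 873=-485.70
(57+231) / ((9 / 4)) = 128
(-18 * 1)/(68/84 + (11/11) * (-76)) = 378/1579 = 0.24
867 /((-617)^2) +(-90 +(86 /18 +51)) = -117244409 /3426201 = -34.22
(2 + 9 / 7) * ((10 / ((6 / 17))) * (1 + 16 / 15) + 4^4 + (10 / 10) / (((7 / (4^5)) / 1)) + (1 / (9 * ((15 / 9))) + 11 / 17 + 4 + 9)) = 58448566 / 37485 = 1559.25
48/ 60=0.80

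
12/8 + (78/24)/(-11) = 53/44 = 1.20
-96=-96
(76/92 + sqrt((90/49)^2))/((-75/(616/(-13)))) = 264088/156975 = 1.68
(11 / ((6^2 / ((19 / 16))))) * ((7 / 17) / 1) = 1463 / 9792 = 0.15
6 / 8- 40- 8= -189 / 4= -47.25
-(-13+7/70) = 129/10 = 12.90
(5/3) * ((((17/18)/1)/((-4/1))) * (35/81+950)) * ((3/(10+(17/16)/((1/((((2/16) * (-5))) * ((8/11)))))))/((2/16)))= -46067824/48843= -943.18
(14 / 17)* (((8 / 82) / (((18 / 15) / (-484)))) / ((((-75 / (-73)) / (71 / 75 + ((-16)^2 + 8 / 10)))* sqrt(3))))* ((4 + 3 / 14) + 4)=-31418133032* sqrt(3) / 1411425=-38555.22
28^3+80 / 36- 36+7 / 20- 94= 3928423 / 180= 21824.57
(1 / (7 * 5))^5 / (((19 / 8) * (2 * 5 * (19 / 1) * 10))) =2 / 474009921875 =0.00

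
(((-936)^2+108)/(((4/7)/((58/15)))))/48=4940817/40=123520.42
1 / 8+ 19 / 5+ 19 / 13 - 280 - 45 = -166199 / 520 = -319.61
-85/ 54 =-1.57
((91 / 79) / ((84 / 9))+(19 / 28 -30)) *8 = -129172 / 553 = -233.58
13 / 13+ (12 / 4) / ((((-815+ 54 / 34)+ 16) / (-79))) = 17585 / 13556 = 1.30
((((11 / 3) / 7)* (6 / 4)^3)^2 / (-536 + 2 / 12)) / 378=-1089 / 70575680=-0.00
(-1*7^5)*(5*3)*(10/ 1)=-2521050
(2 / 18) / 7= 1 / 63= 0.02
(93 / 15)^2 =961 / 25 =38.44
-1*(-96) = 96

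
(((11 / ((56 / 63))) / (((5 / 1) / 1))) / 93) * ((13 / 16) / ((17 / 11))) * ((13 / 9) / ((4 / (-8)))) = -20449 / 505920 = -0.04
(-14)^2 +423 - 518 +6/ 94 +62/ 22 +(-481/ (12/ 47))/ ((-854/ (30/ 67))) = 6204453347/ 59163412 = 104.87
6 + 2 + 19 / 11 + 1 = 118 / 11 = 10.73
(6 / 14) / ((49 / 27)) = 81 / 343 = 0.24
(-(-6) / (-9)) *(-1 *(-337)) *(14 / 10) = -4718 / 15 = -314.53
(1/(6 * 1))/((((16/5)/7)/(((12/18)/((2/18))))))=35/16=2.19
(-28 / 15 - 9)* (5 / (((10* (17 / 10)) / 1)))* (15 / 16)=-815 / 272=-3.00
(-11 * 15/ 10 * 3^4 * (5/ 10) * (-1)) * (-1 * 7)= -4677.75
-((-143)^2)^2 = -418161601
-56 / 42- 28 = -88 / 3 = -29.33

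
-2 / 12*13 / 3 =-13 / 18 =-0.72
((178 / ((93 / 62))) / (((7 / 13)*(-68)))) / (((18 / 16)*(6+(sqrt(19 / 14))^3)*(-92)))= 1814176 / 323484075-87932*sqrt(266) / 970452225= 0.00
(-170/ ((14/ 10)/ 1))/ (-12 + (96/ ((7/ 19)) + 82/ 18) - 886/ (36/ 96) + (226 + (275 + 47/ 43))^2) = -14144850/ 29120336351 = -0.00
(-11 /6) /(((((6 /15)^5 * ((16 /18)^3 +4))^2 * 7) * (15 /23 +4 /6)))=-1313032939453125 /15330312617984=-85.65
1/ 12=0.08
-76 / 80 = -19 / 20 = -0.95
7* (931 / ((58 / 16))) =52136 / 29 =1797.79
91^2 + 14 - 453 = 7842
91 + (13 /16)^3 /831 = 309745813 /3403776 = 91.00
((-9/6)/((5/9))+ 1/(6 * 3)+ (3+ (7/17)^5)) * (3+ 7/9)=46948054/33826005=1.39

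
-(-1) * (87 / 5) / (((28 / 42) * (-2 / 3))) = -783 / 20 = -39.15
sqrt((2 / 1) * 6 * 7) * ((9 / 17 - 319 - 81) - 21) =-14296 * sqrt(21) / 17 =-3853.68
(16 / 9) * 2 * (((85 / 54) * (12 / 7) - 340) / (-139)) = 680000 / 78813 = 8.63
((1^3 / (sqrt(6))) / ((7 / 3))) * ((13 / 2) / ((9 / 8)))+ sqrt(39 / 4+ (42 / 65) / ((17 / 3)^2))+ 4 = 8.14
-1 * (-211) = 211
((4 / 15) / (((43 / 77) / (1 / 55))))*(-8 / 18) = -0.00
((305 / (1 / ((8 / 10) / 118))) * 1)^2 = 14884 / 3481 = 4.28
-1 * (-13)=13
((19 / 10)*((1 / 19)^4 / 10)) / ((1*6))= 1 / 4115400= 0.00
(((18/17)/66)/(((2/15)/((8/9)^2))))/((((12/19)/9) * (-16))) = -95/1122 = -0.08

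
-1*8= -8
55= 55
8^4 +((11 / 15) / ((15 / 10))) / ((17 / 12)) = 1044568 / 255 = 4096.35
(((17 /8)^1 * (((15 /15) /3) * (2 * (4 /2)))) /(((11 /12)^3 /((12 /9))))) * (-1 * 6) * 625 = -24480000 /1331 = -18392.19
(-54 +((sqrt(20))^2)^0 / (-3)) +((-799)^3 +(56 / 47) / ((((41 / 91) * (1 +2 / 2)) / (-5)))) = -2948786700940 / 5781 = -510082459.94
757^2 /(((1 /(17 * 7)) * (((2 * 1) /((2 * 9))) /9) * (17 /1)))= 324918783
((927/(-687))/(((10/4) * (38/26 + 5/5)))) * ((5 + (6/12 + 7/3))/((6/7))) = -440531/219840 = -2.00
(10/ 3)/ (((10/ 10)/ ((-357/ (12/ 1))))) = -595/ 6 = -99.17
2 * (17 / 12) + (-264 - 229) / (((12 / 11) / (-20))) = 54247 / 6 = 9041.17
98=98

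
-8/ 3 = -2.67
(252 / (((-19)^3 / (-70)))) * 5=88200 / 6859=12.86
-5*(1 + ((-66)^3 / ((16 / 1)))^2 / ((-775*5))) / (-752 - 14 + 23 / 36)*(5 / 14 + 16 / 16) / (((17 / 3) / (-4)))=521.44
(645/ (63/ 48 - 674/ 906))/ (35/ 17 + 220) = 105264/ 20605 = 5.11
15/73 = 0.21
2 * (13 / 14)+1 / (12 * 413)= 1315 / 708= 1.86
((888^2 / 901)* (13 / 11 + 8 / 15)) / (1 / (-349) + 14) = 25960708416 / 242076175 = 107.24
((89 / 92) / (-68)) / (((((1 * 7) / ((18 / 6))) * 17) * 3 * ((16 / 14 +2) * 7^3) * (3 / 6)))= -89 / 401266096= -0.00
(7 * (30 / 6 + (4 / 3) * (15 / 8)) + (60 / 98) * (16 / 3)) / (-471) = -5465 / 46158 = -0.12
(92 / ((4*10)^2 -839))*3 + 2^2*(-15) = -45384 / 761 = -59.64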